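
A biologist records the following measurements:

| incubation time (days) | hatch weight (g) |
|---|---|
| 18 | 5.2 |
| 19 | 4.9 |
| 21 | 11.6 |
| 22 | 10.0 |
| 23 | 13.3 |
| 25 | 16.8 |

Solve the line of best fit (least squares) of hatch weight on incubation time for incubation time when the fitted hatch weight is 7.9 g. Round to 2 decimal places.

n = 6, Σx = 128, Σy = 61.8, Σxy = 1376.2, Σx² = 2764
Sxx = Σx² − (Σx)²/n = 2764 − 2730.666667 = 33.333333
Sxy = Σxy − (Σx)(Σy)/n = 1376.2 − 1318.4 = 57.8
b = Sxy/Sxx = 57.8/33.333333 = 1.734
a = ȳ − b·x̄ = 10.3 − 1.734·21.333333 = -26.692
Set a + b·x = 7.9: x = (7.9 − (-26.692)) / 1.734 = 19.949250

19.95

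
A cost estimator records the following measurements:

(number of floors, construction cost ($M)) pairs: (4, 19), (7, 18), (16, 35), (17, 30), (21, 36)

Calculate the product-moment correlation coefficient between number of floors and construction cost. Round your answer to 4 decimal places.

n = 5, Σx = 65, Σy = 138, Σxy = 2028, Σx² = 1051, Σy² = 4106
Sxx = Σx² − (Σx)²/n = 1051 − 845 = 206
Sxy = Σxy − (Σx)(Σy)/n = 2028 − 1794 = 234
Syy = Σy² − (Σy)²/n = 4106 − 3808.8 = 297.2
r = Sxy/√(Sxx·Syy) = 234/√(61223.2) = 234/247.433223 = 0.945710

0.9457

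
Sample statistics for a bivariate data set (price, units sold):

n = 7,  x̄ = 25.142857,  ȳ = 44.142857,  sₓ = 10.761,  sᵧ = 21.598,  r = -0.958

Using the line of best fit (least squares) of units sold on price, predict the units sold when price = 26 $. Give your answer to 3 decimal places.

b = r · sᵧ/sₓ = -0.958 · 21.598/10.761 = -1.922766
a = ȳ − b·x̄ = 44.142857 − (-1.922766)·25.142857 = 92.486685
ŷ(26) = a + b·26 = 92.486685 + (-1.922766)·26 = 42.494772

42.495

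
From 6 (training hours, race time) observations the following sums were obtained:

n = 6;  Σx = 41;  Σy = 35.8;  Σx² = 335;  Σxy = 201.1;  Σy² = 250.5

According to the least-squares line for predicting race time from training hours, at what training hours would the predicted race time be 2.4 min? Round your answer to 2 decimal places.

11.33

Sxx = Σx² − (Σx)²/n = 335 − 280.166667 = 54.833333
Sxy = Σxy − (Σx)(Σy)/n = 201.1 − 244.633333 = -43.533333
b = Sxy/Sxx = -43.533333/54.833333 = -0.793921
a = ȳ − b·x̄ = 5.966667 − (-0.793921)·6.833333 = 11.391793
Set a + b·x = 2.4: x = (2.4 − 11.391793) / (-0.793921) = 11.325804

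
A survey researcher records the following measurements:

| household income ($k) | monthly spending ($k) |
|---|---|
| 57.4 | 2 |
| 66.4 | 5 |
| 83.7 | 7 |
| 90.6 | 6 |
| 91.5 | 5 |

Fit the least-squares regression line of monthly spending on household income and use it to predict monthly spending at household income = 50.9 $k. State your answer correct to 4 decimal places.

n = 5, Σx = 389.6, Σy = 25, Σxy = 2033.8, Σx² = 31290.02
Sxx = Σx² − (Σx)²/n = 31290.02 − 30357.632 = 932.388
Sxy = Σxy − (Σx)(Σy)/n = 2033.8 − 1948 = 85.8
b = Sxy/Sxx = 85.8/932.388 = 0.092022
a = ȳ − b·x̄ = 5 − 0.092022·77.92 = -2.170337
ŷ(50.9) = a + b·50.9 = -2.170337 + 0.092022·50.9 = 2.513572

2.5136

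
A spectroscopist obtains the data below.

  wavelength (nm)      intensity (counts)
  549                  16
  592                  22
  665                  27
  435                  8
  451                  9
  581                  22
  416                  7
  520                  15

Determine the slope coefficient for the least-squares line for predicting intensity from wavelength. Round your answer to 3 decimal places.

n = 8, Σx = 4209, Σy = 126, Σxy = 70796, Σx² = 2267733
Sxx = Σx² − (Σx)²/n = 2267733 − 2214460.125 = 53272.875
Sxy = Σxy − (Σx)(Σy)/n = 70796 − 66291.75 = 4504.25
b = Sxy/Sxx = 4504.25/53272.875 = 0.084551

0.085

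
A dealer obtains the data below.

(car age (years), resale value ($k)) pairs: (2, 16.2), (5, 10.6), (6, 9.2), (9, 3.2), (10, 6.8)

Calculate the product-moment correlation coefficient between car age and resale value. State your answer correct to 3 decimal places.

n = 5, Σx = 32, Σy = 46, Σxy = 237.4, Σx² = 246, Σy² = 515.92
Sxx = Σx² − (Σx)²/n = 246 − 204.8 = 41.2
Sxy = Σxy − (Σx)(Σy)/n = 237.4 − 294.4 = -57
Syy = Σy² − (Σy)²/n = 515.92 − 423.2 = 92.72
r = Sxy/√(Sxx·Syy) = -57/√(3820.064) = -57/61.806666 = -0.922231

-0.922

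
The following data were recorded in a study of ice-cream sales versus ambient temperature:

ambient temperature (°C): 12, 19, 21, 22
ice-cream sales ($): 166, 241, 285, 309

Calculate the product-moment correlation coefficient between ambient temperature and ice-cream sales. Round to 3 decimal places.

0.983

n = 4, Σx = 74, Σy = 1001, Σxy = 19354, Σx² = 1430, Σy² = 262343
Sxx = Σx² − (Σx)²/n = 1430 − 1369 = 61
Sxy = Σxy − (Σx)(Σy)/n = 19354 − 18518.5 = 835.5
Syy = Σy² − (Σy)²/n = 262343 − 250500.25 = 11842.75
r = Sxy/√(Sxx·Syy) = 835.5/√(722407.75) = 835.5/849.945734 = 0.983004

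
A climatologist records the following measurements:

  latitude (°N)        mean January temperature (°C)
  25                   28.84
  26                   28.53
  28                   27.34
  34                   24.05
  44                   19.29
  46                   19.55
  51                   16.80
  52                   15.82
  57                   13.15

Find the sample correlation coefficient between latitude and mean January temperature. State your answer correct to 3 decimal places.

-0.998

n = 9, Σx = 363, Σy = 193.37, Σxy = 7223.05, Σx² = 15847, Σy² = 4431.3261
Sxx = Σx² − (Σx)²/n = 15847 − 14641 = 1206
Sxy = Σxy − (Σx)(Σy)/n = 7223.05 − 7799.256667 = -576.206667
Syy = Σy² − (Σy)²/n = 4431.3261 − 4154.661878 = 276.664222
r = Sxy/√(Sxx·Syy) = -576.206667/√(333657.052) = -576.206667/577.630550 = -0.997535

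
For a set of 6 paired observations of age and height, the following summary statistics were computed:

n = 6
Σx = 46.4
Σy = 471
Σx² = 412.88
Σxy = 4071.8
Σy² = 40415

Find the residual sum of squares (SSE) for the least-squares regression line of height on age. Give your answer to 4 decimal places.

Sxx = Σx² − (Σx)²/n = 412.88 − 358.826667 = 54.053333
Sxy = Σxy − (Σx)(Σy)/n = 4071.8 − 3642.4 = 429.4
Syy = Σy² − (Σy)²/n = 40415 − 36973.5 = 3441.5
b = Sxy/Sxx = 429.4/54.053333 = 7.944006
SSE = Syy − b·Sxy = 3441.5 − 7.944006·429.4 = 30.343858

30.3439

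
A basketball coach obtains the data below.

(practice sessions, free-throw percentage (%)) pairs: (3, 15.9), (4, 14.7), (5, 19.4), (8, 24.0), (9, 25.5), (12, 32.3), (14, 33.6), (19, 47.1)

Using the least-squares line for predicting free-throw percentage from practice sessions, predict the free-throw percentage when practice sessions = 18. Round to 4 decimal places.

43.6188

n = 8, Σx = 74, Σy = 212.5, Σxy = 2377.9, Σx² = 896
Sxx = Σx² − (Σx)²/n = 896 − 684.5 = 211.5
Sxy = Σxy − (Σx)(Σy)/n = 2377.9 − 1965.625 = 412.275
b = Sxy/Sxx = 412.275/211.5 = 1.949291
a = ȳ − b·x̄ = 26.5625 − 1.949291·9.25 = 8.531560
ŷ(18) = a + b·18 = 8.531560 + 1.949291·18 = 43.618794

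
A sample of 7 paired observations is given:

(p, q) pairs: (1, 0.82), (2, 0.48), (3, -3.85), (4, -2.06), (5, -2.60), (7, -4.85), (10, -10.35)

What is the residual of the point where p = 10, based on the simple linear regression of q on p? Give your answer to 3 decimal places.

-0.939

n = 7, Σx = 32, Σy = -22.41, Σxy = -168.46, Σx² = 204
Sxx = Σx² − (Σx)²/n = 204 − 146.285714 = 57.714286
Sxy = Σxy − (Σx)(Σy)/n = -168.46 − (-102.445714) = -66.014286
b = Sxy/Sxx = -66.014286/57.714286 = -1.143812
a = ȳ − b·x̄ = -3.201429 − (-1.143812)·4.571429 = 2.027426
ŷ(10) = 2.027426 + (-1.143812)·10 = -9.410693
residual = y − ŷ = -10.35 − (-9.410693) = -0.939307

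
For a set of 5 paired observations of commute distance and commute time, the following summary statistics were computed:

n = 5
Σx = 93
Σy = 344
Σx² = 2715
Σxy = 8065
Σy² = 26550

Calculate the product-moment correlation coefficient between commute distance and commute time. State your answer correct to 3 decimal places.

0.989

Sxx = Σx² − (Σx)²/n = 2715 − 1729.8 = 985.2
Sxy = Σxy − (Σx)(Σy)/n = 8065 − 6398.4 = 1666.6
Syy = Σy² − (Σy)²/n = 26550 − 23667.2 = 2882.8
r = Sxy/√(Sxx·Syy) = 1666.6/√(2840134.56) = 1666.6/1685.269877 = 0.988922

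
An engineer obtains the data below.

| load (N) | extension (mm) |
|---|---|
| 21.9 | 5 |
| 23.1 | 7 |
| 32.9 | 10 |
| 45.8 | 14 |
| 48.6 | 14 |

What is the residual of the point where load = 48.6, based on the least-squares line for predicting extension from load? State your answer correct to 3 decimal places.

n = 5, Σx = 172.3, Σy = 50, Σxy = 1921.8, Σx² = 6555.23
Sxx = Σx² − (Σx)²/n = 6555.23 − 5937.458 = 617.772
Sxy = Σxy − (Σx)(Σy)/n = 1921.8 − 1723 = 198.8
b = Sxy/Sxx = 198.8/617.772 = 0.321802
a = ȳ − b·x̄ = 10 − 0.321802·34.46 = -1.089282
ŷ(48.6) = -1.089282 + 0.321802·48.6 = 14.550274
residual = y − ŷ = 14 − 14.550274 = -0.550274

-0.550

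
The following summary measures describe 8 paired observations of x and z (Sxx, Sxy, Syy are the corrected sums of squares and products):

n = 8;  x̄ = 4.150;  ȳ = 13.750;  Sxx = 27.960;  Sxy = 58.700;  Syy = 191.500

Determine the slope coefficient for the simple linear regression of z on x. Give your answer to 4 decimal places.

2.0994

b = Sxy/Sxx = 58.7/27.96 = 2.099428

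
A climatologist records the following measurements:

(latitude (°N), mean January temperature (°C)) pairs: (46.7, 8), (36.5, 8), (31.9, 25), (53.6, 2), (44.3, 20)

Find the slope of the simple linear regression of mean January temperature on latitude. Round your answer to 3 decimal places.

n = 5, Σx = 213, Σy = 63, Σxy = 2456.3, Σx² = 9366.2
Sxx = Σx² − (Σx)²/n = 9366.2 − 9073.8 = 292.4
Sxy = Σxy − (Σx)(Σy)/n = 2456.3 − 2683.8 = -227.5
b = Sxy/Sxx = -227.5/292.4 = -0.778044

-0.778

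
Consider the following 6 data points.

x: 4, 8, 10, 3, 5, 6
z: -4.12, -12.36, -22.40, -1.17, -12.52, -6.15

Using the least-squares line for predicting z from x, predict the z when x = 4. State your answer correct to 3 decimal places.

n = 6, Σx = 36, Σy = -58.72, Σxy = -442.37, Σx² = 250
Sxx = Σx² − (Σx)²/n = 250 − 216 = 34
Sxy = Σxy − (Σx)(Σy)/n = -442.37 − (-352.32) = -90.05
b = Sxy/Sxx = -90.05/34 = -2.648529
a = ȳ − b·x̄ = -9.786667 − (-2.648529)·6 = 6.104510
ŷ(4) = a + b·4 = 6.104510 + (-2.648529)·4 = -4.489608

-4.490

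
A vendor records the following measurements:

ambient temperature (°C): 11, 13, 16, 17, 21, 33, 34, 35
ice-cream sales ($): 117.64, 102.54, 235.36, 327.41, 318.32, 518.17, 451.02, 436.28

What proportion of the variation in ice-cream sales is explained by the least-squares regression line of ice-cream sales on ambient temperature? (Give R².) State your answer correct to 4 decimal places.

n = 8, Σx = 180, Σy = 2506.74, Σxy = 66347.6, Σx² = 4746, Σy² = 950532.309
Sxx = Σx² − (Σx)²/n = 4746 − 4050 = 696
Sxy = Σxy − (Σx)(Σy)/n = 66347.6 − 56401.65 = 9945.95
Syy = Σy² − (Σy)²/n = 950532.309 − 785468.17845 = 165064.13055
R² = Sxy²/(Sxx·Syy) = (9945.95)²/(696·165064.13055) = 0.861054

0.8611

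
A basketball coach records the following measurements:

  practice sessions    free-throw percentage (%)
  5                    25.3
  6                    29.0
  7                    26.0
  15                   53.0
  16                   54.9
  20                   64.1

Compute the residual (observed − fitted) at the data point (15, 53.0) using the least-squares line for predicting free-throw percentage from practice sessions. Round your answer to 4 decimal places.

1.4433

n = 6, Σx = 69, Σy = 252.3, Σxy = 3437.9, Σx² = 991
Sxx = Σx² − (Σx)²/n = 991 − 793.5 = 197.5
Sxy = Σxy − (Σx)(Σy)/n = 3437.9 − 2901.45 = 536.45
b = Sxy/Sxx = 536.45/197.5 = 2.716203
a = ȳ − b·x̄ = 42.05 − 2.716203·11.5 = 10.813671
ŷ(15) = 10.813671 + 2.716203·15 = 51.556709
residual = y − ŷ = 53.0 − 51.556709 = 1.443291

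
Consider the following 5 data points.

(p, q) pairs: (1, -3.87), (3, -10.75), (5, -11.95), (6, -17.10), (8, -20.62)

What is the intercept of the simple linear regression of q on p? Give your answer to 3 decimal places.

n = 5, Σx = 23, Σy = -64.29, Σxy = -363.43, Σx² = 135
Sxx = Σx² − (Σx)²/n = 135 − 105.8 = 29.2
Sxy = Σxy − (Σx)(Σy)/n = -363.43 − (-295.734) = -67.696
b = Sxy/Sxx = -67.696/29.2 = -2.318356
a = ȳ − b·x̄ = -12.858 − (-2.318356)·4.6 = -2.193562

-2.194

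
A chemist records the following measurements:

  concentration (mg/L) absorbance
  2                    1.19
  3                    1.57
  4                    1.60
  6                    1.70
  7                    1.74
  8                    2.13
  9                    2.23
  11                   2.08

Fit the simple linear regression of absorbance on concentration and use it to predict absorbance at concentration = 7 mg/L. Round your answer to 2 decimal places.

n = 8, Σx = 50, Σy = 14.24, Σxy = 95.86, Σx² = 380
Sxx = Σx² − (Σx)²/n = 380 − 312.5 = 67.5
Sxy = Σxy − (Σx)(Σy)/n = 95.86 − 89 = 6.86
b = Sxy/Sxx = 6.86/67.5 = 0.101630
a = ȳ − b·x̄ = 1.78 − 0.101630·6.25 = 1.144815
ŷ(7) = a + b·7 = 1.144815 + 0.101630·7 = 1.856222

1.86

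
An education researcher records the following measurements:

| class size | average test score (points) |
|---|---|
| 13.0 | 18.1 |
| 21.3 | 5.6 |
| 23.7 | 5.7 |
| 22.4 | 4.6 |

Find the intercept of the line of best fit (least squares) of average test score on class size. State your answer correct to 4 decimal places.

n = 4, Σx = 80.4, Σy = 34, Σxy = 592.71, Σx² = 1686.14
Sxx = Σx² − (Σx)²/n = 1686.14 − 1616.04 = 70.1
Sxy = Σxy − (Σx)(Σy)/n = 592.71 − 683.4 = -90.69
b = Sxy/Sxx = -90.69/70.1 = -1.293723
a = ȳ − b·x̄ = 8.5 − (-1.293723)·20.1 = 34.503837

34.5038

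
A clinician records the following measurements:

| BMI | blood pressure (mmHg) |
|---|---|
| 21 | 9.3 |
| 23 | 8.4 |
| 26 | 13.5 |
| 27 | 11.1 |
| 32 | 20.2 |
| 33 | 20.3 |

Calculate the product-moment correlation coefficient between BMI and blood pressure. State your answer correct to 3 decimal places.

n = 6, Σx = 162, Σy = 82.8, Σxy = 2355.5, Σx² = 4488, Σy² = 1282.64
Sxx = Σx² − (Σx)²/n = 4488 − 4374 = 114
Sxy = Σxy − (Σx)(Σy)/n = 2355.5 − 2235.6 = 119.9
Syy = Σy² − (Σy)²/n = 1282.64 − 1142.64 = 140
r = Sxy/√(Sxx·Syy) = 119.9/√(15960) = 119.9/126.332894 = 0.949080

0.949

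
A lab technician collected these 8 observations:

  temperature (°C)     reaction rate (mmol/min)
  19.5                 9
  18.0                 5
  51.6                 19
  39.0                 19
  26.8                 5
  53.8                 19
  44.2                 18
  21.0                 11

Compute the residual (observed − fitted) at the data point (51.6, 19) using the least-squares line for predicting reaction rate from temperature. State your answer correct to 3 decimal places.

-0.701

n = 8, Σx = 273.9, Σy = 105, Σxy = 4169.7, Σx² = 10895.13
Sxx = Σx² − (Σx)²/n = 10895.13 − 9377.65125 = 1517.47875
Sxy = Σxy − (Σx)(Σy)/n = 4169.7 − 3594.9375 = 574.7625
b = Sxy/Sxx = 574.7625/1517.47875 = 0.378761
a = ȳ − b·x̄ = 13.125 − 0.378761·34.2375 = 0.157154
ŷ(51.6) = 0.157154 + 0.378761·51.6 = 19.701246
residual = y − ŷ = 19 − 19.701246 = -0.701246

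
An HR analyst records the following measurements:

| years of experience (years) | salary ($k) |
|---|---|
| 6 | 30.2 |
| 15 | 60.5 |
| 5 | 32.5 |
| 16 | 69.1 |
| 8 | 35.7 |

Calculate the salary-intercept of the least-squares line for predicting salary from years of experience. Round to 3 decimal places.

n = 5, Σx = 50, Σy = 228, Σxy = 2642.4, Σx² = 606
Sxx = Σx² − (Σx)²/n = 606 − 500 = 106
Sxy = Σxy − (Σx)(Σy)/n = 2642.4 − 2280 = 362.4
b = Sxy/Sxx = 362.4/106 = 3.418868
a = ȳ − b·x̄ = 45.6 − 3.418868·10 = 11.411321

11.411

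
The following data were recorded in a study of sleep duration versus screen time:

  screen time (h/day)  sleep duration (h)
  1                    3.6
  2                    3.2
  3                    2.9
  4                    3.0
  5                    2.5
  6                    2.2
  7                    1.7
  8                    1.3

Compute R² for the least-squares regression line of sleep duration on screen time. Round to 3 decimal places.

0.959

n = 8, Σx = 36, Σy = 20.4, Σxy = 78.7, Σx² = 204, Σy² = 56.28
Sxx = Σx² − (Σx)²/n = 204 − 162 = 42
Sxy = Σxy − (Σx)(Σy)/n = 78.7 − 91.8 = -13.1
Syy = Σy² − (Σy)²/n = 56.28 − 52.02 = 4.26
R² = Sxy²/(Sxx·Syy) = (-13.1)²/(42·4.26) = 0.959144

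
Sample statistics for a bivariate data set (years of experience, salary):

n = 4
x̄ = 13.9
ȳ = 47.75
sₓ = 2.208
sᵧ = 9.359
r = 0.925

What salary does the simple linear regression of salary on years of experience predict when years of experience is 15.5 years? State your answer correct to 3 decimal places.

b = r · sᵧ/sₓ = 0.925 · 9.359/2.208 = 3.920777
a = ȳ − b·x̄ = 47.75 − 3.920777·13.9 = -6.748796
ŷ(15.5) = a + b·15.5 = -6.748796 + 3.920777·15.5 = 54.023243

54.023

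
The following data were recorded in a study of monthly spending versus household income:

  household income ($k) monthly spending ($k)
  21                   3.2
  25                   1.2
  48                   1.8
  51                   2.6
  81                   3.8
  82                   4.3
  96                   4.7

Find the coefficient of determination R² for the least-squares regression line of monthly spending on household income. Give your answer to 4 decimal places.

n = 7, Σx = 404, Σy = 21.6, Σxy = 1427.8, Σx² = 28472, Σy² = 76.7
Sxx = Σx² − (Σx)²/n = 28472 − 23316.571429 = 5155.428571
Sxy = Σxy − (Σx)(Σy)/n = 1427.8 − 1246.628571 = 181.171429
Syy = Σy² − (Σy)²/n = 76.7 − 66.651429 = 10.048571
R² = Sxy²/(Sxx·Syy) = (181.171429)²/(5155.428571·10.048571) = 0.633593

0.6336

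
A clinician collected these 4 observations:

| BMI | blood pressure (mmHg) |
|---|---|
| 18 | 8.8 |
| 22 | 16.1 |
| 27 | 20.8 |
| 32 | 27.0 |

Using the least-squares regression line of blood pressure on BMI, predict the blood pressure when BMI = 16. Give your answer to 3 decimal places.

n = 4, Σx = 99, Σy = 72.7, Σxy = 1938.2, Σx² = 2561
Sxx = Σx² − (Σx)²/n = 2561 − 2450.25 = 110.75
Sxy = Σxy − (Σx)(Σy)/n = 1938.2 − 1799.325 = 138.875
b = Sxy/Sxx = 138.875/110.75 = 1.253950
a = ȳ − b·x̄ = 18.175 − 1.253950·24.75 = -12.860271
ŷ(16) = a + b·16 = -12.860271 + 1.253950·16 = 7.202935

7.203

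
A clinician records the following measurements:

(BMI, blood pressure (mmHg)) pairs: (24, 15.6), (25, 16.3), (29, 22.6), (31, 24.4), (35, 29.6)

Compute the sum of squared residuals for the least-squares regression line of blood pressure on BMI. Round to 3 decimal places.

n = 5, Σx = 144, Σy = 108.5, Σxy = 3229.7, Σx² = 4228, Σy² = 2491.33
Sxx = Σx² − (Σx)²/n = 4228 − 4147.2 = 80.8
Sxy = Σxy − (Σx)(Σy)/n = 3229.7 − 3124.8 = 104.9
Syy = Σy² − (Σy)²/n = 2491.33 − 2354.45 = 136.88
b = Sxy/Sxx = 104.9/80.8 = 1.298267
SSE = Syy − b·Sxy = 136.88 − 1.298267·104.9 = 0.691757

0.692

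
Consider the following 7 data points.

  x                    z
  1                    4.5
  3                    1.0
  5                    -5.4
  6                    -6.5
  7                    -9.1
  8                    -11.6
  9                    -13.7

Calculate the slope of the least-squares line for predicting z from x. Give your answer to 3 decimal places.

-2.326

n = 7, Σx = 39, Σy = -40.8, Σxy = -338.3, Σx² = 265
Sxx = Σx² − (Σx)²/n = 265 − 217.285714 = 47.714286
Sxy = Σxy − (Σx)(Σy)/n = -338.3 − (-227.314286) = -110.985714
b = Sxy/Sxx = -110.985714/47.714286 = -2.326048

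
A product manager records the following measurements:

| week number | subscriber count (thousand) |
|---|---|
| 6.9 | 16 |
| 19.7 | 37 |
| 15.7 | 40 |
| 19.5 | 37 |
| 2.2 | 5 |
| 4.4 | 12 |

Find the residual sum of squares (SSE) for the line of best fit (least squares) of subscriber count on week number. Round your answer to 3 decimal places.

77.369

n = 6, Σx = 68.4, Σy = 147, Σxy = 2252.6, Σx² = 1086.64, Σy² = 4763
Sxx = Σx² − (Σx)²/n = 1086.64 − 779.76 = 306.88
Sxy = Σxy − (Σx)(Σy)/n = 2252.6 − 1675.8 = 576.8
Syy = Σy² − (Σy)²/n = 4763 − 3601.5 = 1161.5
b = Sxy/Sxx = 576.8/306.88 = 1.879562
SSE = Syy − b·Sxy = 1161.5 − 1.879562·576.8 = 77.368613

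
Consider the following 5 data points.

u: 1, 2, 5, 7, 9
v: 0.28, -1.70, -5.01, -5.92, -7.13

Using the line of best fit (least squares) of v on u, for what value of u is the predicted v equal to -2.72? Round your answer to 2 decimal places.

n = 5, Σx = 24, Σy = -19.48, Σxy = -133.78, Σx² = 160
Sxx = Σx² − (Σx)²/n = 160 − 115.2 = 44.8
Sxy = Σxy − (Σx)(Σy)/n = -133.78 − (-93.504) = -40.276
b = Sxy/Sxx = -40.276/44.8 = -0.899018
a = ȳ − b·x̄ = -3.896 − (-0.899018)·4.8 = 0.419286
Set a + b·x = -2.72: x = (-2.72 − 0.419286) / (-0.899018) = 3.491906

3.49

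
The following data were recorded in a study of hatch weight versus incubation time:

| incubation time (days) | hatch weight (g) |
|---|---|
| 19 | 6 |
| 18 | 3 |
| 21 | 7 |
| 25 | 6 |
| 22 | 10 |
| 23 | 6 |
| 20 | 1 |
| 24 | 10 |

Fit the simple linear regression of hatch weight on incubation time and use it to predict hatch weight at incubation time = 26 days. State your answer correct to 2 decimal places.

n = 8, Σx = 172, Σy = 49, Σxy = 1083, Σx² = 3740
Sxx = Σx² − (Σx)²/n = 3740 − 3698 = 42
Sxy = Σxy − (Σx)(Σy)/n = 1083 − 1053.5 = 29.5
b = Sxy/Sxx = 29.5/42 = 0.702381
a = ȳ − b·x̄ = 6.125 − 0.702381·21.5 = -8.976190
ŷ(26) = a + b·26 = -8.976190 + 0.702381·26 = 9.285714

9.29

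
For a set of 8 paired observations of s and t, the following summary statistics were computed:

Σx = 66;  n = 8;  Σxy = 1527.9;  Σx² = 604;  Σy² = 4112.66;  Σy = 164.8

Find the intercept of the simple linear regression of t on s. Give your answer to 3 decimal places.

-2.736

Sxx = Σx² − (Σx)²/n = 604 − 544.5 = 59.5
Sxy = Σxy − (Σx)(Σy)/n = 1527.9 − 1359.6 = 168.3
b = Sxy/Sxx = 168.3/59.5 = 2.828571
a = ȳ − b·x̄ = 20.6 − 2.828571·8.25 = -2.735714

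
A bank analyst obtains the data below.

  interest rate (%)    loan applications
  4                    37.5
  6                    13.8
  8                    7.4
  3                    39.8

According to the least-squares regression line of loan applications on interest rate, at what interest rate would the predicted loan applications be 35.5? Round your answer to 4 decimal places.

n = 4, Σx = 21, Σy = 98.5, Σxy = 411.4, Σx² = 125
Sxx = Σx² − (Σx)²/n = 125 − 110.25 = 14.75
Sxy = Σxy − (Σx)(Σy)/n = 411.4 − 517.125 = -105.725
b = Sxy/Sxx = -105.725/14.75 = -7.167797
a = ȳ − b·x̄ = 24.625 − (-7.167797)·5.25 = 62.255932
Set a + b·x = 35.5: x = (35.5 − 62.255932) / (-7.167797) = 3.732797

3.7328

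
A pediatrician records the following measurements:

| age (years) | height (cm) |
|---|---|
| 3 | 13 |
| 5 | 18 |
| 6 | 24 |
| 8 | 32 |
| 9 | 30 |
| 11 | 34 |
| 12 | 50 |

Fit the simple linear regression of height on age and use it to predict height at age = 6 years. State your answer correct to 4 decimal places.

22.7027

n = 7, Σx = 54, Σy = 201, Σxy = 1773, Σx² = 480
Sxx = Σx² − (Σx)²/n = 480 − 416.571429 = 63.428571
Sxy = Σxy − (Σx)(Σy)/n = 1773 − 1550.571429 = 222.428571
b = Sxy/Sxx = 222.428571/63.428571 = 3.506757
a = ȳ − b·x̄ = 28.714286 − 3.506757·7.714286 = 1.662162
ŷ(6) = a + b·6 = 1.662162 + 3.506757·6 = 22.702703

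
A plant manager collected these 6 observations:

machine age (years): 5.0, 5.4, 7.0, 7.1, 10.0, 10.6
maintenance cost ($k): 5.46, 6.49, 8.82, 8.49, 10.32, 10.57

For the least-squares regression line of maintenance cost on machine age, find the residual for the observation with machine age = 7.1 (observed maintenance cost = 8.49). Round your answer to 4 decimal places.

0.4821

n = 6, Σx = 45.1, Σy = 50.15, Σxy = 399.607, Σx² = 365.93
Sxx = Σx² − (Σx)²/n = 365.93 − 339.001667 = 26.928333
Sxy = Σxy − (Σx)(Σy)/n = 399.607 − 376.960833 = 22.646167
b = Sxy/Sxx = 22.646167/26.928333 = 0.840979
a = ȳ − b·x̄ = 8.358333 − 0.840979·7.516667 = 2.036973
ŷ(7.1) = 2.036973 + 0.840979·7.1 = 8.007925
residual = y − ŷ = 8.49 − 8.007925 = 0.482075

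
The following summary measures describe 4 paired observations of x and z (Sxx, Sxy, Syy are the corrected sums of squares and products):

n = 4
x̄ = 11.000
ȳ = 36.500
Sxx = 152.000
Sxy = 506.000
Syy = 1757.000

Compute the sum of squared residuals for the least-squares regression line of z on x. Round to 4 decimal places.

72.5526

b = Sxy/Sxx = 506/152 = 3.328947
SSE = Syy − b·Sxy = 1757 − 3.328947·506 = 72.552632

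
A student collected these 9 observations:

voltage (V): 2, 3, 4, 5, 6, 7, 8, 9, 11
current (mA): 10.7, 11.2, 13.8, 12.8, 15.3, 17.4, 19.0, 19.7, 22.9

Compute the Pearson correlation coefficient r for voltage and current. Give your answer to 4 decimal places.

0.9852

n = 9, Σx = 55, Σy = 142.8, Σxy = 969, Σx² = 405, Σy² = 2404.56
Sxx = Σx² − (Σx)²/n = 405 − 336.111111 = 68.888889
Sxy = Σxy − (Σx)(Σy)/n = 969 − 872.666667 = 96.333333
Syy = Σy² − (Σy)²/n = 2404.56 − 2265.76 = 138.8
r = Sxy/√(Sxx·Syy) = 96.333333/√(9561.777778) = 96.333333/97.784343 = 0.985161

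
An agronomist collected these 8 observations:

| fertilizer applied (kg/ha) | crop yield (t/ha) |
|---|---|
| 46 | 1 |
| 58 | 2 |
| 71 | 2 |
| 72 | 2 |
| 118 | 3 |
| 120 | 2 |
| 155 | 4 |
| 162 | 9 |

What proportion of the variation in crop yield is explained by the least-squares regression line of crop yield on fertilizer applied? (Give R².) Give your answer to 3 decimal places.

0.604

n = 8, Σx = 802, Σy = 25, Σxy = 3120, Σx² = 94298, Σy² = 123
Sxx = Σx² − (Σx)²/n = 94298 − 80400.5 = 13897.5
Sxy = Σxy − (Σx)(Σy)/n = 3120 − 2506.25 = 613.75
Syy = Σy² − (Σy)²/n = 123 − 78.125 = 44.875
R² = Sxy²/(Sxx·Syy) = (613.75)²/(13897.5·44.875) = 0.604007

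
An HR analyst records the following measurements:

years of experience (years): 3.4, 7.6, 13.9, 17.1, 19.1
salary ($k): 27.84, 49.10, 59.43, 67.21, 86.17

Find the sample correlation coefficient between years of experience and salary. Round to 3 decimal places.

0.964

n = 5, Σx = 61.1, Σy = 289.75, Σxy = 4089.031, Σx² = 919.75, Σy² = 18660.2535
Sxx = Σx² − (Σx)²/n = 919.75 − 746.642 = 173.108
Sxy = Σxy − (Σx)(Σy)/n = 4089.031 − 3540.745 = 548.286
Syy = Σy² − (Σy)²/n = 18660.2535 − 16791.0125 = 1869.241
r = Sxy/√(Sxx·Syy) = 548.286/√(323580.571028) = 548.286/568.841429 = 0.963864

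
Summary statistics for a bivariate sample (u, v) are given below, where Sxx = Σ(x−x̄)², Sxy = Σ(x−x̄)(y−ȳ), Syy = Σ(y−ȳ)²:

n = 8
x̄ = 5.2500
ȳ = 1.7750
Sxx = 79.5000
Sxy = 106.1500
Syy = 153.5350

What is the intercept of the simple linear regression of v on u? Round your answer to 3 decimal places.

-5.235

b = Sxy/Sxx = 106.15/79.5 = 1.335220
a = ȳ − b·x̄ = 1.775 − 1.335220·5.25 = -5.234906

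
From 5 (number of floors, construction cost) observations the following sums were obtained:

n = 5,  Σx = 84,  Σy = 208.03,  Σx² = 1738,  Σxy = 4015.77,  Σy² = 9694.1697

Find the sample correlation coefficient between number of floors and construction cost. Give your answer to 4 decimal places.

0.8939

Sxx = Σx² − (Σx)²/n = 1738 − 1411.2 = 326.8
Sxy = Σxy − (Σx)(Σy)/n = 4015.77 − 3494.904 = 520.866
Syy = Σy² − (Σy)²/n = 9694.1697 − 8655.29618 = 1038.87352
r = Sxy/√(Sxx·Syy) = 520.866/√(339503.866336) = 520.866/582.669603 = 0.893930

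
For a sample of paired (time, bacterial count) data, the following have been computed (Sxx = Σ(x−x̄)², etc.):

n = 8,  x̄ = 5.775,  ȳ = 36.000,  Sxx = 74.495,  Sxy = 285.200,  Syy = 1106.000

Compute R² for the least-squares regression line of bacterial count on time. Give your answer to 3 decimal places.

0.987

R² = Sxy²/(Sxx·Syy) = (285.2)²/(74.495·1106) = 0.987226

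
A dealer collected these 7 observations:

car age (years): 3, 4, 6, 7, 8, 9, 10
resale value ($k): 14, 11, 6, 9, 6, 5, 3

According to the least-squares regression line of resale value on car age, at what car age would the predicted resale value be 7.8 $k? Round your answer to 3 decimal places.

n = 7, Σx = 47, Σy = 54, Σxy = 308, Σx² = 355
Sxx = Σx² − (Σx)²/n = 355 − 315.571429 = 39.428571
Sxy = Σxy − (Σx)(Σy)/n = 308 − 362.571429 = -54.571429
b = Sxy/Sxx = -54.571429/39.428571 = -1.384058
a = ȳ − b·x̄ = 7.714286 − (-1.384058)·6.714286 = 17.007246
Set a + b·x = 7.8: x = (7.8 − 17.007246) / (-1.384058) = 6.652356

6.652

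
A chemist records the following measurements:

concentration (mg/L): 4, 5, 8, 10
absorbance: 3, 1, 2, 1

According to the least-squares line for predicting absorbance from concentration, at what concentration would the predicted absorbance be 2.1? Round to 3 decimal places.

n = 4, Σx = 27, Σy = 7, Σxy = 43, Σx² = 205
Sxx = Σx² − (Σx)²/n = 205 − 182.25 = 22.75
Sxy = Σxy − (Σx)(Σy)/n = 43 − 47.25 = -4.25
b = Sxy/Sxx = -4.25/22.75 = -0.186813
a = ȳ − b·x̄ = 1.75 − (-0.186813)·6.75 = 3.010989
Set a + b·x = 2.1: x = (2.1 − 3.010989) / (-0.186813) = 4.876471

4.876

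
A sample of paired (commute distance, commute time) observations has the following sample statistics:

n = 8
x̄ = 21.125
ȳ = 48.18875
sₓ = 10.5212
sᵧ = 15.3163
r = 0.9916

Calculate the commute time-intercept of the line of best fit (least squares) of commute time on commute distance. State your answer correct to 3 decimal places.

17.694

b = r · sᵧ/sₓ = 0.9916 · 15.3163/10.5212 = 1.443528
a = ȳ − b·x̄ = 48.18875 − 1.443528·21.125 = 17.694228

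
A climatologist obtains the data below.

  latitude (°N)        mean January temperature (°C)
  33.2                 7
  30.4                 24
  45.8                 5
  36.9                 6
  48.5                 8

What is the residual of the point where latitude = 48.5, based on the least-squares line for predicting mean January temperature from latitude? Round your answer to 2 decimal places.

n = 5, Σx = 194.8, Σy = 50, Σxy = 1800.4, Σx² = 7837.9
Sxx = Σx² − (Σx)²/n = 7837.9 − 7589.408 = 248.492
Sxy = Σxy − (Σx)(Σy)/n = 1800.4 − 1948 = -147.6
b = Sxy/Sxx = -147.6/248.492 = -0.593983
a = ȳ − b·x̄ = 10 − (-0.593983)·38.96 = 33.141574
ŷ(48.5) = 33.141574 + (-0.593983)·48.5 = 4.333403
residual = y − ŷ = 8 − 4.333403 = 3.666597

3.67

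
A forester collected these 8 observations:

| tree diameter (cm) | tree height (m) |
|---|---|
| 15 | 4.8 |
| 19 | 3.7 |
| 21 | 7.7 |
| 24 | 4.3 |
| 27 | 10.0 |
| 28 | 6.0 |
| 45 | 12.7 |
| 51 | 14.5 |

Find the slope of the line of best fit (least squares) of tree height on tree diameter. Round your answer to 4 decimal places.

0.2876

n = 8, Σx = 230, Σy = 63.7, Σxy = 2156.2, Σx² = 7742
Sxx = Σx² − (Σx)²/n = 7742 − 6612.5 = 1129.5
Sxy = Σxy − (Σx)(Σy)/n = 2156.2 − 1831.375 = 324.825
b = Sxy/Sxx = 324.825/1129.5 = 0.287583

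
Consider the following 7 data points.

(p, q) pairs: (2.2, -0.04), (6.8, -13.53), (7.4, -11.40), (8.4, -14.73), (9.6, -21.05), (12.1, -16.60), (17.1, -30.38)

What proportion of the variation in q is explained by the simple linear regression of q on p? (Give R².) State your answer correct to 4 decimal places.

0.8935

n = 7, Σx = 63.6, Σy = -107.73, Σxy = -1222.622, Σx² = 707.38, Σy² = 2171.6023
Sxx = Σx² − (Σx)²/n = 707.38 − 577.851429 = 129.528571
Sxy = Σxy − (Σx)(Σy)/n = -1222.622 − (-978.804) = -243.818
Syy = Σy² − (Σy)²/n = 2171.6023 − 1657.9647 = 513.6376
R² = Sxy²/(Sxx·Syy) = (-243.818)²/(129.528571·513.6376) = 0.893530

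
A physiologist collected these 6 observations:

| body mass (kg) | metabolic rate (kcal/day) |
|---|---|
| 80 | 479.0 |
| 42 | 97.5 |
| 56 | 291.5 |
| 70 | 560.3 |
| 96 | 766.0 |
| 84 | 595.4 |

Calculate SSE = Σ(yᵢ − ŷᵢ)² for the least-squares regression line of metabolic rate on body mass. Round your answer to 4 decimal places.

n = 6, Σx = 428, Σy = 2789.7, Σxy = 221509.6, Σx² = 32472, Σy² = 1579112.75
Sxx = Σx² − (Σx)²/n = 32472 − 30530.666667 = 1941.333333
Sxy = Σxy − (Σx)(Σy)/n = 221509.6 − 198998.6 = 22511
Syy = Σy² − (Σy)²/n = 1579112.75 − 1297071.015 = 282041.735
b = Sxy/Sxx = 22511/1941.333333 = 11.595639
SSE = Syy − b·Sxy = 282041.735 − 11.595639·22511 = 21012.311408

21012.3114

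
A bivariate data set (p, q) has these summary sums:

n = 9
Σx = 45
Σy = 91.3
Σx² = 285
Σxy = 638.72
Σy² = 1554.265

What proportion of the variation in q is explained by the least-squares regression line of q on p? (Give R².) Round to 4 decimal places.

Sxx = Σx² − (Σx)²/n = 285 − 225 = 60
Sxy = Σxy − (Σx)(Σy)/n = 638.72 − 456.5 = 182.22
Syy = Σy² − (Σy)²/n = 1554.265 − 926.187778 = 628.077222
R² = Sxy²/(Sxx·Syy) = (182.22)²/(60·628.077222) = 0.881105

0.8811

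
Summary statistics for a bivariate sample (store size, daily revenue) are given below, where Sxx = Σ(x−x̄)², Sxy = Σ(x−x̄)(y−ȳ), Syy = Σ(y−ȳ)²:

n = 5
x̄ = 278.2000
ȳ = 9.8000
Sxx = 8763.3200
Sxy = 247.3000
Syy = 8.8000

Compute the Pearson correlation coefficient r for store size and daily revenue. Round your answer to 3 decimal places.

0.891

r = Sxy/√(Sxx·Syy) = 247.3/√(77117.216) = 247.3/277.699867 = 0.890530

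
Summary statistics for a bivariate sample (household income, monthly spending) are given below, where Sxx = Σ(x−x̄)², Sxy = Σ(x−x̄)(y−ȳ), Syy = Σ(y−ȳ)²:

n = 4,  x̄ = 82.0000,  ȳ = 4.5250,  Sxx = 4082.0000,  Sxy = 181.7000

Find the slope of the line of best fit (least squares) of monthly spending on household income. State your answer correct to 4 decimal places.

b = Sxy/Sxx = 181.7/4082 = 0.044512

0.0445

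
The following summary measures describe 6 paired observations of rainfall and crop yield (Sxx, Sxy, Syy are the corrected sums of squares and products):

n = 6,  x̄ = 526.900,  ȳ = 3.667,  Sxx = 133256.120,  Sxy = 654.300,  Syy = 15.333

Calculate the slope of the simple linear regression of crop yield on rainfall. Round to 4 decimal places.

0.0049

b = Sxy/Sxx = 654.3/133256.12 = 0.004910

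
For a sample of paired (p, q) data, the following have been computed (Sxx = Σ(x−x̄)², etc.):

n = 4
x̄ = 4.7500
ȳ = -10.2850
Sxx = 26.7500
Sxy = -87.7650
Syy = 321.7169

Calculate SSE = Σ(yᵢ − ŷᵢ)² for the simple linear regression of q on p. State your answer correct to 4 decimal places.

b = Sxy/Sxx = -87.765/26.75 = -3.280935
SSE = Syy − b·Sxy = 321.7169 − (-3.280935)·(-87.765) = 33.765677

33.7657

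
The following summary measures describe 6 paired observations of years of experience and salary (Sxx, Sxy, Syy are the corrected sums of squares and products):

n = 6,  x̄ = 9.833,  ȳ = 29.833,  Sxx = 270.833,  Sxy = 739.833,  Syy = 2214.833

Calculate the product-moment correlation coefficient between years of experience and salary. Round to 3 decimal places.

r = Sxy/√(Sxx·Syy) = 739.833/√(599849.865889) = 739.833/774.499752 = 0.955240

0.955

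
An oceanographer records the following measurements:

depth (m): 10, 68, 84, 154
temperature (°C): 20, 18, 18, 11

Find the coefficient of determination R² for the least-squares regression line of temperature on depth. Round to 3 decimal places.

0.893

n = 4, Σx = 316, Σy = 67, Σxy = 4630, Σx² = 35496, Σy² = 1169
Sxx = Σx² − (Σx)²/n = 35496 − 24964 = 10532
Sxy = Σxy − (Σx)(Σy)/n = 4630 − 5293 = -663
Syy = Σy² − (Σy)²/n = 1169 − 1122.25 = 46.75
R² = Sxy²/(Sxx·Syy) = (-663)²/(10532·46.75) = 0.892760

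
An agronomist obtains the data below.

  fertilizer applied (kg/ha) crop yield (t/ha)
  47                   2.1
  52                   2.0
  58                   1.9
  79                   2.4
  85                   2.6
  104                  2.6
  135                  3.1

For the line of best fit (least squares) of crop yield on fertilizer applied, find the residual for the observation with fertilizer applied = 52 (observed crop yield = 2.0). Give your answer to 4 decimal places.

-0.0282

n = 7, Σx = 560, Σy = 16.7, Σxy = 1412.4, Σx² = 50784
Sxx = Σx² − (Σx)²/n = 50784 − 44800 = 5984
Sxy = Σxy − (Σx)(Σy)/n = 1412.4 − 1336 = 76.4
b = Sxy/Sxx = 76.4/5984 = 0.012767
a = ȳ − b·x̄ = 2.385714 − 0.012767·80 = 1.364324
ŷ(52) = 1.364324 + 0.012767·52 = 2.028228
residual = y − ŷ = 2.0 − 2.028228 = -0.028228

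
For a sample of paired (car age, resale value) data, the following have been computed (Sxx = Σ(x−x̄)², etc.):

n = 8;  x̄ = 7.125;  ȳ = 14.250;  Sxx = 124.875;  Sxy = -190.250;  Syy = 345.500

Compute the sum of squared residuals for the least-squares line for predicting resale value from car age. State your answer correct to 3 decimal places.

55.650

b = Sxy/Sxx = -190.25/124.875 = -1.523524
SSE = Syy − b·Sxy = 345.5 − (-1.523524)·(-190.25) = 55.649650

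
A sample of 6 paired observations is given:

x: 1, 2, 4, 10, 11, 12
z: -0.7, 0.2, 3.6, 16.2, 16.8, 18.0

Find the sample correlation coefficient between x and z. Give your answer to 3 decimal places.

0.997

n = 6, Σx = 40, Σy = 54.1, Σxy = 576.9, Σx² = 386, Σy² = 882.17
Sxx = Σx² − (Σx)²/n = 386 − 266.666667 = 119.333333
Sxy = Σxy − (Σx)(Σy)/n = 576.9 − 360.666667 = 216.233333
Syy = Σy² − (Σy)²/n = 882.17 − 487.801667 = 394.368333
r = Sxy/√(Sxx·Syy) = 216.233333/√(47061.287778) = 216.233333/216.936138 = 0.996760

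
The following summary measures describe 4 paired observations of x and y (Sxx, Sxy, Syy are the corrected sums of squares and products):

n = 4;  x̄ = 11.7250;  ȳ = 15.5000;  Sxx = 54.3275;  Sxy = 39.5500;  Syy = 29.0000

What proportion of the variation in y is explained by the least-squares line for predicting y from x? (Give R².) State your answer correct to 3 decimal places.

R² = Sxy²/(Sxx·Syy) = (39.55)²/(54.3275·29) = 0.992831

0.993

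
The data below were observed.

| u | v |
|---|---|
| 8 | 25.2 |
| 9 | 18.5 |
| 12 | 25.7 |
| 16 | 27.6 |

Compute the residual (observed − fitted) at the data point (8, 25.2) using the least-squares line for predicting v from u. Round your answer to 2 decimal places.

n = 4, Σx = 45, Σy = 97, Σxy = 1118.1, Σx² = 545
Sxx = Σx² − (Σx)²/n = 545 − 506.25 = 38.75
Sxy = Σxy − (Σx)(Σy)/n = 1118.1 − 1091.25 = 26.85
b = Sxy/Sxx = 26.85/38.75 = 0.692903
a = ȳ − b·x̄ = 24.25 − 0.692903·11.25 = 16.454839
ŷ(8) = 16.454839 + 0.692903·8 = 21.998065
residual = y − ŷ = 25.2 − 21.998065 = 3.201935

3.20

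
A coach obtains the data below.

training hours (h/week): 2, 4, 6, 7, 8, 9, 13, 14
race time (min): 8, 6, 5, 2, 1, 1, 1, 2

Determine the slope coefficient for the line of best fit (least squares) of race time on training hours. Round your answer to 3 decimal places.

n = 8, Σx = 63, Σy = 26, Σxy = 142, Σx² = 615
Sxx = Σx² − (Σx)²/n = 615 − 496.125 = 118.875
Sxy = Σxy − (Σx)(Σy)/n = 142 − 204.75 = -62.75
b = Sxy/Sxx = -62.75/118.875 = -0.527865

-0.528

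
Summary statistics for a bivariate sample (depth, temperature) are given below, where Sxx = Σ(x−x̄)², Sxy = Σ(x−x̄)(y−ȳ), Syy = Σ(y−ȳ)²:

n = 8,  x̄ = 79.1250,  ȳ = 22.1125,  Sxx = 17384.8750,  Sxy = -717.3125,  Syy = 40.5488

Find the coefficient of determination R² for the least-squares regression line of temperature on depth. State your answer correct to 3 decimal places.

0.730

R² = Sxy²/(Sxx·Syy) = (-717.3125)²/(17384.875·40.5488) = 0.729906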